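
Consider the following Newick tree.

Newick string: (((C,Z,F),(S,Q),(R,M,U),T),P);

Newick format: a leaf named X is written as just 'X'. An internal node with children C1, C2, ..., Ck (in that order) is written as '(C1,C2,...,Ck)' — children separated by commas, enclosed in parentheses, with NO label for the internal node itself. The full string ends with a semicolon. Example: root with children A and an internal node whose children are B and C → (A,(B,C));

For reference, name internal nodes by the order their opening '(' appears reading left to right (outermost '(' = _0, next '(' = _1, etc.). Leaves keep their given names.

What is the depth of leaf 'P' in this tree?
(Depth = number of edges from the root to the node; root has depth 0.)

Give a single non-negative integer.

Answer: 1

Derivation:
Newick: (((C,Z,F),(S,Q),(R,M,U),T),P);
Naming internals by '(' encounter order: outermost '(' = _0, next = _1, ...
Query node: P
Path from root: _0 -> P
Depth of P: 1 (number of edges from root)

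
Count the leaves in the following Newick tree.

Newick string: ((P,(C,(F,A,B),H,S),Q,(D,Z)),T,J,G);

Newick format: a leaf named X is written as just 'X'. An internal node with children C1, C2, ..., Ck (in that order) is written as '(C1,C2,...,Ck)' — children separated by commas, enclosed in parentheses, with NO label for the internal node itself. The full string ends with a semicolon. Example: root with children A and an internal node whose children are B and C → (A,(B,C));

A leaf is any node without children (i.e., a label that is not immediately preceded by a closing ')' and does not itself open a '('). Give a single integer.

Answer: 13

Derivation:
Newick: ((P,(C,(F,A,B),H,S),Q,(D,Z)),T,J,G);
Scan left-to-right; a leaf is any maximal label run not followed by '(':
  pos 2: leaf 'P' → count = 1
  pos 5: leaf 'C' → count = 2
  pos 8: leaf 'F' → count = 3
  pos 10: leaf 'A' → count = 4
  pos 12: leaf 'B' → count = 5
  pos 15: leaf 'H' → count = 6
  pos 17: leaf 'S' → count = 7
  pos 20: leaf 'Q' → count = 8
  pos 23: leaf 'D' → count = 9
  pos 25: leaf 'Z' → count = 10
  pos 29: leaf 'T' → count = 11
  pos 31: leaf 'J' → count = 12
  pos 33: leaf 'G' → count = 13
Total leaves: 13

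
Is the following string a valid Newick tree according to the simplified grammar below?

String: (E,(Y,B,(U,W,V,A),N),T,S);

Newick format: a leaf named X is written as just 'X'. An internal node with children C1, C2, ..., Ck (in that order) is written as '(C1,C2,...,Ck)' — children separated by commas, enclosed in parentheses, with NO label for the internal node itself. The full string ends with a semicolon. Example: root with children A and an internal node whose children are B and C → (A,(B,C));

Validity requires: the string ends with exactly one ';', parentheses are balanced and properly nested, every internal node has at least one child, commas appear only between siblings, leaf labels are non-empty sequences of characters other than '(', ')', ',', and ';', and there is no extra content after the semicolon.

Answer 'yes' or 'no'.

Input: (E,(Y,B,(U,W,V,A),N),T,S);
Paren balance: 3 '(' vs 3 ')' OK
Ends with single ';': True
Full parse: OK
Valid: True

Answer: yes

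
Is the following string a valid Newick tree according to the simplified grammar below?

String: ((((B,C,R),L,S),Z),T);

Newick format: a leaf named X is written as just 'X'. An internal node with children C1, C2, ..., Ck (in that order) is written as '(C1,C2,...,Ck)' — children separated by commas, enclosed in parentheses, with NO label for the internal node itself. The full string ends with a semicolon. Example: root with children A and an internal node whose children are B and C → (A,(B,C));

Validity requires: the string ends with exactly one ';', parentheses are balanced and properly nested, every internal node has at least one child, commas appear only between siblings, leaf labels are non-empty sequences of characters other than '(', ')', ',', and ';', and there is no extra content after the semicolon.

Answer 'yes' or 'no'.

Input: ((((B,C,R),L,S),Z),T);
Paren balance: 4 '(' vs 4 ')' OK
Ends with single ';': True
Full parse: OK
Valid: True

Answer: yes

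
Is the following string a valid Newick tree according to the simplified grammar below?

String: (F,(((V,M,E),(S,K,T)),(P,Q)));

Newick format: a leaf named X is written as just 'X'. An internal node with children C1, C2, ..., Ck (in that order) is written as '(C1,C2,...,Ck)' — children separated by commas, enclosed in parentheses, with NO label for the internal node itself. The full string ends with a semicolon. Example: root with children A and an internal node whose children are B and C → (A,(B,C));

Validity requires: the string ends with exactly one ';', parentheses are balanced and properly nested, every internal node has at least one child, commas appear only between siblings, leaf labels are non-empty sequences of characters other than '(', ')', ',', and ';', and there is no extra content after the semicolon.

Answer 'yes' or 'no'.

Input: (F,(((V,M,E),(S,K,T)),(P,Q)));
Paren balance: 6 '(' vs 6 ')' OK
Ends with single ';': True
Full parse: OK
Valid: True

Answer: yes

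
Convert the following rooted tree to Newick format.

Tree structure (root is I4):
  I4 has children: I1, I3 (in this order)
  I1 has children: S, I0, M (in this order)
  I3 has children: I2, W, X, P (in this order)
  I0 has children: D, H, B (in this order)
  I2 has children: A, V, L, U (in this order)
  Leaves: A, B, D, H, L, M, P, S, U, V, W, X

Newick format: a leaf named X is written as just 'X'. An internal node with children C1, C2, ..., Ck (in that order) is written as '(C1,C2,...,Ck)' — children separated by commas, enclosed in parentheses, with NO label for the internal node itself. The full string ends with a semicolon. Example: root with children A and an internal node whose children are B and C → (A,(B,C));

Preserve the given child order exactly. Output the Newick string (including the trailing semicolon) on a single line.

internal I4 with children ['I1', 'I3']
  internal I1 with children ['S', 'I0', 'M']
    leaf 'S' → 'S'
    internal I0 with children ['D', 'H', 'B']
      leaf 'D' → 'D'
      leaf 'H' → 'H'
      leaf 'B' → 'B'
    → '(D,H,B)'
    leaf 'M' → 'M'
  → '(S,(D,H,B),M)'
  internal I3 with children ['I2', 'W', 'X', 'P']
    internal I2 with children ['A', 'V', 'L', 'U']
      leaf 'A' → 'A'
      leaf 'V' → 'V'
      leaf 'L' → 'L'
      leaf 'U' → 'U'
    → '(A,V,L,U)'
    leaf 'W' → 'W'
    leaf 'X' → 'X'
    leaf 'P' → 'P'
  → '((A,V,L,U),W,X,P)'
→ '((S,(D,H,B),M),((A,V,L,U),W,X,P))'
Final: ((S,(D,H,B),M),((A,V,L,U),W,X,P));

Answer: ((S,(D,H,B),M),((A,V,L,U),W,X,P));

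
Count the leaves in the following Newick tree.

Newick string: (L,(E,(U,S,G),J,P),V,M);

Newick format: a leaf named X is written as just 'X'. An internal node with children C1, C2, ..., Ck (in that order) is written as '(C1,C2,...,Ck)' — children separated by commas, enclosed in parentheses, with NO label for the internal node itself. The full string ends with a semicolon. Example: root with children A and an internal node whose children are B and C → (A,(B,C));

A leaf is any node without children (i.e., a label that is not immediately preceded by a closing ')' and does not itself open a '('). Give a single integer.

Answer: 9

Derivation:
Newick: (L,(E,(U,S,G),J,P),V,M);
Scan left-to-right; a leaf is any maximal label run not followed by '(':
  pos 1: leaf 'L' → count = 1
  pos 4: leaf 'E' → count = 2
  pos 7: leaf 'U' → count = 3
  pos 9: leaf 'S' → count = 4
  pos 11: leaf 'G' → count = 5
  pos 14: leaf 'J' → count = 6
  pos 16: leaf 'P' → count = 7
  pos 19: leaf 'V' → count = 8
  pos 21: leaf 'M' → count = 9
Total leaves: 9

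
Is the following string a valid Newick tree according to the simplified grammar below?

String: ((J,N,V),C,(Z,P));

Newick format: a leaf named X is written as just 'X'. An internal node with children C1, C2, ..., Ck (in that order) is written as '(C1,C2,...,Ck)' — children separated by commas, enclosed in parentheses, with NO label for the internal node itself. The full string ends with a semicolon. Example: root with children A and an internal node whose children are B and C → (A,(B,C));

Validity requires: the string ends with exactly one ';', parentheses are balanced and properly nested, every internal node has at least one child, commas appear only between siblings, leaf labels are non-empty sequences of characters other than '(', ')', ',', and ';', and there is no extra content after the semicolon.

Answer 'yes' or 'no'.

Input: ((J,N,V),C,(Z,P));
Paren balance: 3 '(' vs 3 ')' OK
Ends with single ';': True
Full parse: OK
Valid: True

Answer: yes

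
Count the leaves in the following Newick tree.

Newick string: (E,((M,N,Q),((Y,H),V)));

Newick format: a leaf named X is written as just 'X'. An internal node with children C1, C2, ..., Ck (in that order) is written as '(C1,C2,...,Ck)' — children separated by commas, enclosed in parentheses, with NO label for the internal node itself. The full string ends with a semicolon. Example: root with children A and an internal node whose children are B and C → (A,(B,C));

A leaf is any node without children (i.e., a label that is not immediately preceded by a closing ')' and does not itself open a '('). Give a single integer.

Newick: (E,((M,N,Q),((Y,H),V)));
Scan left-to-right; a leaf is any maximal label run not followed by '(':
  pos 1: leaf 'E' → count = 1
  pos 5: leaf 'M' → count = 2
  pos 7: leaf 'N' → count = 3
  pos 9: leaf 'Q' → count = 4
  pos 14: leaf 'Y' → count = 5
  pos 16: leaf 'H' → count = 6
  pos 19: leaf 'V' → count = 7
Total leaves: 7

Answer: 7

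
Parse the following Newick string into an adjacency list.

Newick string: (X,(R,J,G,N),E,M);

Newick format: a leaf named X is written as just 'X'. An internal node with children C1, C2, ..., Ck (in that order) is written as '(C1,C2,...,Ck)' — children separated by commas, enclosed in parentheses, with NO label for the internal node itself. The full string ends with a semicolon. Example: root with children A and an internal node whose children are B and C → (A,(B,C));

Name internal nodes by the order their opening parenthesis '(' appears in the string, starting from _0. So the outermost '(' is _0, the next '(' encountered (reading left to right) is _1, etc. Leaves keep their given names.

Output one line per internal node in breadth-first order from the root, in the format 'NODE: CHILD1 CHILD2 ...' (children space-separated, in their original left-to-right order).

Answer: _0: X _1 E M
_1: R J G N

Derivation:
Input: (X,(R,J,G,N),E,M);
Scanning left-to-right, naming '(' by encounter order:
  pos 0: '(' -> open internal node _0 (depth 1)
  pos 3: '(' -> open internal node _1 (depth 2)
  pos 11: ')' -> close internal node _1 (now at depth 1)
  pos 16: ')' -> close internal node _0 (now at depth 0)
Total internal nodes: 2
BFS adjacency from root:
  _0: X _1 E M
  _1: R J G N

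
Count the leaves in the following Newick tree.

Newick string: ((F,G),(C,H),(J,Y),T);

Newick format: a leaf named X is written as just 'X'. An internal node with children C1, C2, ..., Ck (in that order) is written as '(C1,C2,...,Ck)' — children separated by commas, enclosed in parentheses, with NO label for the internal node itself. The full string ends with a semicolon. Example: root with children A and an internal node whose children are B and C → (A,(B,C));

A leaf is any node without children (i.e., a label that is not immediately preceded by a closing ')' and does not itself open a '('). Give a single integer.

Answer: 7

Derivation:
Newick: ((F,G),(C,H),(J,Y),T);
Scan left-to-right; a leaf is any maximal label run not followed by '(':
  pos 2: leaf 'F' → count = 1
  pos 4: leaf 'G' → count = 2
  pos 8: leaf 'C' → count = 3
  pos 10: leaf 'H' → count = 4
  pos 14: leaf 'J' → count = 5
  pos 16: leaf 'Y' → count = 6
  pos 19: leaf 'T' → count = 7
Total leaves: 7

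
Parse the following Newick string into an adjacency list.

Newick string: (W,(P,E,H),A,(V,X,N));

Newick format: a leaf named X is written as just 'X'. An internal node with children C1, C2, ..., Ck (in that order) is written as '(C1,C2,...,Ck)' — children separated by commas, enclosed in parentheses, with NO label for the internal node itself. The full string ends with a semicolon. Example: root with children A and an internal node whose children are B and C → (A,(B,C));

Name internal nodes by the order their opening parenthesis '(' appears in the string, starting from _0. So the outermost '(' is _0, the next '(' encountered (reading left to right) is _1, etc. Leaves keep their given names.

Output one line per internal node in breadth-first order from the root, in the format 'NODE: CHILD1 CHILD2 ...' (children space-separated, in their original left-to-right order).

Input: (W,(P,E,H),A,(V,X,N));
Scanning left-to-right, naming '(' by encounter order:
  pos 0: '(' -> open internal node _0 (depth 1)
  pos 3: '(' -> open internal node _1 (depth 2)
  pos 9: ')' -> close internal node _1 (now at depth 1)
  pos 13: '(' -> open internal node _2 (depth 2)
  pos 19: ')' -> close internal node _2 (now at depth 1)
  pos 20: ')' -> close internal node _0 (now at depth 0)
Total internal nodes: 3
BFS adjacency from root:
  _0: W _1 A _2
  _1: P E H
  _2: V X N

Answer: _0: W _1 A _2
_1: P E H
_2: V X N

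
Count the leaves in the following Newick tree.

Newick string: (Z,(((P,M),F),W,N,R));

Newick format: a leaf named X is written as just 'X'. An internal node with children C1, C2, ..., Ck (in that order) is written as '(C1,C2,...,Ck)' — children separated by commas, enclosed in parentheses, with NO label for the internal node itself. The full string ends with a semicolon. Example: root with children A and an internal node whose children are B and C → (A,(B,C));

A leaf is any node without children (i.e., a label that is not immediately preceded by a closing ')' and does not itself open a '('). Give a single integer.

Answer: 7

Derivation:
Newick: (Z,(((P,M),F),W,N,R));
Scan left-to-right; a leaf is any maximal label run not followed by '(':
  pos 1: leaf 'Z' → count = 1
  pos 6: leaf 'P' → count = 2
  pos 8: leaf 'M' → count = 3
  pos 11: leaf 'F' → count = 4
  pos 14: leaf 'W' → count = 5
  pos 16: leaf 'N' → count = 6
  pos 18: leaf 'R' → count = 7
Total leaves: 7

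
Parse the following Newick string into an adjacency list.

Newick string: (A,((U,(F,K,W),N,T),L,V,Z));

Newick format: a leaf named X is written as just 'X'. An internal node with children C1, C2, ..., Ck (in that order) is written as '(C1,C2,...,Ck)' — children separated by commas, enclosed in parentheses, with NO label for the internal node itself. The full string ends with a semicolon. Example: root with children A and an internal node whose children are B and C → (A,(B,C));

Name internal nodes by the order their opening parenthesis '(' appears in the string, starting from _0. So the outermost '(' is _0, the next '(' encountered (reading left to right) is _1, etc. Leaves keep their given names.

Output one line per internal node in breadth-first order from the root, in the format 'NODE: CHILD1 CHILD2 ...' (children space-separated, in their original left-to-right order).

Answer: _0: A _1
_1: _2 L V Z
_2: U _3 N T
_3: F K W

Derivation:
Input: (A,((U,(F,K,W),N,T),L,V,Z));
Scanning left-to-right, naming '(' by encounter order:
  pos 0: '(' -> open internal node _0 (depth 1)
  pos 3: '(' -> open internal node _1 (depth 2)
  pos 4: '(' -> open internal node _2 (depth 3)
  pos 7: '(' -> open internal node _3 (depth 4)
  pos 13: ')' -> close internal node _3 (now at depth 3)
  pos 18: ')' -> close internal node _2 (now at depth 2)
  pos 25: ')' -> close internal node _1 (now at depth 1)
  pos 26: ')' -> close internal node _0 (now at depth 0)
Total internal nodes: 4
BFS adjacency from root:
  _0: A _1
  _1: _2 L V Z
  _2: U _3 N T
  _3: F K W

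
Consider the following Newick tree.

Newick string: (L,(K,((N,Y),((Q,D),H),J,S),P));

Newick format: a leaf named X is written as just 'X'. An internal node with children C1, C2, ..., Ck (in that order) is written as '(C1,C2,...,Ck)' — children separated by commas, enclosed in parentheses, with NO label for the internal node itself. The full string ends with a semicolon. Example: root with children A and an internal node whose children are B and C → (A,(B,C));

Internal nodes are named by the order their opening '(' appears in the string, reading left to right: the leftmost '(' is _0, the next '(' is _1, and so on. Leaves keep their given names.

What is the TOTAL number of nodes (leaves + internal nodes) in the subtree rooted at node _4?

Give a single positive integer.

Newick: (L,(K,((N,Y),((Q,D),H),J,S),P));
Locate _4: it is the '(' at position 13 (the 5th '(' reading left to right).
Query: subtree rooted at _4
_4: subtree_size = 1 + 4
  _5: subtree_size = 1 + 2
    Q: subtree_size = 1 + 0
    D: subtree_size = 1 + 0
  H: subtree_size = 1 + 0
Total subtree size of _4: 5

Answer: 5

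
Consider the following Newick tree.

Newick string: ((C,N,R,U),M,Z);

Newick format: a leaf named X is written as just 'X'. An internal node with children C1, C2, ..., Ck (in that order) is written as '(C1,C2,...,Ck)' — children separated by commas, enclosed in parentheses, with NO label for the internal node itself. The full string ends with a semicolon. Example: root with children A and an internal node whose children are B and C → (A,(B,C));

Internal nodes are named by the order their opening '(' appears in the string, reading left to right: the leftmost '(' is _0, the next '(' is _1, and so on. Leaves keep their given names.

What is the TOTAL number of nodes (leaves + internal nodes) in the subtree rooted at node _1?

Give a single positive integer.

Newick: ((C,N,R,U),M,Z);
Locate _1: it is the '(' at position 1 (the 2nd '(' reading left to right).
Query: subtree rooted at _1
_1: subtree_size = 1 + 4
  C: subtree_size = 1 + 0
  N: subtree_size = 1 + 0
  R: subtree_size = 1 + 0
  U: subtree_size = 1 + 0
Total subtree size of _1: 5

Answer: 5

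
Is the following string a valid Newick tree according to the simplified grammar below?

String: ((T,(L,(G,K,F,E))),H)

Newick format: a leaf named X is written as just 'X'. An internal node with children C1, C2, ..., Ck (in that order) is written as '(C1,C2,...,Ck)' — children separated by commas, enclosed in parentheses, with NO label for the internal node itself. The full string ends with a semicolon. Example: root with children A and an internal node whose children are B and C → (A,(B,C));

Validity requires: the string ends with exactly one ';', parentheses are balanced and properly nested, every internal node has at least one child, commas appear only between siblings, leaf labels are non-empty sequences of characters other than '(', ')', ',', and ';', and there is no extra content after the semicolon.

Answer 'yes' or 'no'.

Input: ((T,(L,(G,K,F,E))),H)
Paren balance: 4 '(' vs 4 ')' OK
Ends with single ';': False
Full parse: FAILS (must end with ;)
Valid: False

Answer: no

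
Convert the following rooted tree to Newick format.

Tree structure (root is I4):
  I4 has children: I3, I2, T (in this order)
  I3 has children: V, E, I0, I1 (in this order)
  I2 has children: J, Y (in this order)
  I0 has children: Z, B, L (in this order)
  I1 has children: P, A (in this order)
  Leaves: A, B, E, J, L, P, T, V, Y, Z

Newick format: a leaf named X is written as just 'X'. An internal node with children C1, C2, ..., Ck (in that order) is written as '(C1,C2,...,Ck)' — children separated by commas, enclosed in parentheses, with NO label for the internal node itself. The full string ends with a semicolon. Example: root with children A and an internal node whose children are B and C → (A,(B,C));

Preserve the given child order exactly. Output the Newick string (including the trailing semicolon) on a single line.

Answer: ((V,E,(Z,B,L),(P,A)),(J,Y),T);

Derivation:
internal I4 with children ['I3', 'I2', 'T']
  internal I3 with children ['V', 'E', 'I0', 'I1']
    leaf 'V' → 'V'
    leaf 'E' → 'E'
    internal I0 with children ['Z', 'B', 'L']
      leaf 'Z' → 'Z'
      leaf 'B' → 'B'
      leaf 'L' → 'L'
    → '(Z,B,L)'
    internal I1 with children ['P', 'A']
      leaf 'P' → 'P'
      leaf 'A' → 'A'
    → '(P,A)'
  → '(V,E,(Z,B,L),(P,A))'
  internal I2 with children ['J', 'Y']
    leaf 'J' → 'J'
    leaf 'Y' → 'Y'
  → '(J,Y)'
  leaf 'T' → 'T'
→ '((V,E,(Z,B,L),(P,A)),(J,Y),T)'
Final: ((V,E,(Z,B,L),(P,A)),(J,Y),T);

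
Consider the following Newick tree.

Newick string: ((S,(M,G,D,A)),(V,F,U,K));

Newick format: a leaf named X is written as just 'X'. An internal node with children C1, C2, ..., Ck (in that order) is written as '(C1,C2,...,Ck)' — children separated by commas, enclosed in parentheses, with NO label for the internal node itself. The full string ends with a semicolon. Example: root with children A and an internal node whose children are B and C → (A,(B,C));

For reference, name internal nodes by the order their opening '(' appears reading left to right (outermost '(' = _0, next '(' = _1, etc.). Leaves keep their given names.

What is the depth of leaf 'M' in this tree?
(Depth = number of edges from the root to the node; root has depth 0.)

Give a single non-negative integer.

Answer: 3

Derivation:
Newick: ((S,(M,G,D,A)),(V,F,U,K));
Naming internals by '(' encounter order: outermost '(' = _0, next = _1, ...
Query node: M
Path from root: _0 -> _1 -> _2 -> M
Depth of M: 3 (number of edges from root)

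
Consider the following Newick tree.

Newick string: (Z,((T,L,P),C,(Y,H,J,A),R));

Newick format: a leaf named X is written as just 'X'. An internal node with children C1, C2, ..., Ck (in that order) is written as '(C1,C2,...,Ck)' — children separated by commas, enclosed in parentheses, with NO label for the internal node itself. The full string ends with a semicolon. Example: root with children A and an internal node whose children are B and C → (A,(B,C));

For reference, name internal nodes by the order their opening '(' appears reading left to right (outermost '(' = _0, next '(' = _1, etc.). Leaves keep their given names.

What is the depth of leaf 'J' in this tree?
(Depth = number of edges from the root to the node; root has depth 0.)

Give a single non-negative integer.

Newick: (Z,((T,L,P),C,(Y,H,J,A),R));
Naming internals by '(' encounter order: outermost '(' = _0, next = _1, ...
Query node: J
Path from root: _0 -> _1 -> _3 -> J
Depth of J: 3 (number of edges from root)

Answer: 3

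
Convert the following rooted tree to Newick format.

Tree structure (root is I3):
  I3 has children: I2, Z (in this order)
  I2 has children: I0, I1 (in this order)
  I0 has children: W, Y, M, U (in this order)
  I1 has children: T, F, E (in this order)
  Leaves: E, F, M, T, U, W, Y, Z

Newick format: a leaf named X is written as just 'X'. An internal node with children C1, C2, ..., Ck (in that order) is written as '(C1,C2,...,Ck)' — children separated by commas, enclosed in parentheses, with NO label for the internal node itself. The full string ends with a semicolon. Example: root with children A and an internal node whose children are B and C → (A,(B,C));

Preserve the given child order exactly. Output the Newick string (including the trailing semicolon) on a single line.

internal I3 with children ['I2', 'Z']
  internal I2 with children ['I0', 'I1']
    internal I0 with children ['W', 'Y', 'M', 'U']
      leaf 'W' → 'W'
      leaf 'Y' → 'Y'
      leaf 'M' → 'M'
      leaf 'U' → 'U'
    → '(W,Y,M,U)'
    internal I1 with children ['T', 'F', 'E']
      leaf 'T' → 'T'
      leaf 'F' → 'F'
      leaf 'E' → 'E'
    → '(T,F,E)'
  → '((W,Y,M,U),(T,F,E))'
  leaf 'Z' → 'Z'
→ '(((W,Y,M,U),(T,F,E)),Z)'
Final: (((W,Y,M,U),(T,F,E)),Z);

Answer: (((W,Y,M,U),(T,F,E)),Z);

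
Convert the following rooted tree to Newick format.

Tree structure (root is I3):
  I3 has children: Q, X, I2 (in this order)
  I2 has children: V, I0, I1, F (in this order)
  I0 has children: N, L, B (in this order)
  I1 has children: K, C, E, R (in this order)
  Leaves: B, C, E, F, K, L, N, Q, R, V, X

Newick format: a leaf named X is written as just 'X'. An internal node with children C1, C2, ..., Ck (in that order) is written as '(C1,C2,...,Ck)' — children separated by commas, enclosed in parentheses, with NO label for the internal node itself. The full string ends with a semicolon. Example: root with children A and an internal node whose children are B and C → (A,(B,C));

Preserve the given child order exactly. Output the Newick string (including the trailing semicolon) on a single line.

internal I3 with children ['Q', 'X', 'I2']
  leaf 'Q' → 'Q'
  leaf 'X' → 'X'
  internal I2 with children ['V', 'I0', 'I1', 'F']
    leaf 'V' → 'V'
    internal I0 with children ['N', 'L', 'B']
      leaf 'N' → 'N'
      leaf 'L' → 'L'
      leaf 'B' → 'B'
    → '(N,L,B)'
    internal I1 with children ['K', 'C', 'E', 'R']
      leaf 'K' → 'K'
      leaf 'C' → 'C'
      leaf 'E' → 'E'
      leaf 'R' → 'R'
    → '(K,C,E,R)'
    leaf 'F' → 'F'
  → '(V,(N,L,B),(K,C,E,R),F)'
→ '(Q,X,(V,(N,L,B),(K,C,E,R),F))'
Final: (Q,X,(V,(N,L,B),(K,C,E,R),F));

Answer: (Q,X,(V,(N,L,B),(K,C,E,R),F));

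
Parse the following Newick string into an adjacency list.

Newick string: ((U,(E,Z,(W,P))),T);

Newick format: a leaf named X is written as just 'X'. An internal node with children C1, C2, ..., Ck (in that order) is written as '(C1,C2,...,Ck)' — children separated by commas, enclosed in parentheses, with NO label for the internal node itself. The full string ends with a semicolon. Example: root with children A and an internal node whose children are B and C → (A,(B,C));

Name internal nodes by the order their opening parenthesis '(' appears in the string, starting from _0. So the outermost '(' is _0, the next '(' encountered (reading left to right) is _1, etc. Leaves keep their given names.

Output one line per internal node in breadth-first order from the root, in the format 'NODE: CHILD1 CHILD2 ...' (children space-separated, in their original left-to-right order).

Answer: _0: _1 T
_1: U _2
_2: E Z _3
_3: W P

Derivation:
Input: ((U,(E,Z,(W,P))),T);
Scanning left-to-right, naming '(' by encounter order:
  pos 0: '(' -> open internal node _0 (depth 1)
  pos 1: '(' -> open internal node _1 (depth 2)
  pos 4: '(' -> open internal node _2 (depth 3)
  pos 9: '(' -> open internal node _3 (depth 4)
  pos 13: ')' -> close internal node _3 (now at depth 3)
  pos 14: ')' -> close internal node _2 (now at depth 2)
  pos 15: ')' -> close internal node _1 (now at depth 1)
  pos 18: ')' -> close internal node _0 (now at depth 0)
Total internal nodes: 4
BFS adjacency from root:
  _0: _1 T
  _1: U _2
  _2: E Z _3
  _3: W P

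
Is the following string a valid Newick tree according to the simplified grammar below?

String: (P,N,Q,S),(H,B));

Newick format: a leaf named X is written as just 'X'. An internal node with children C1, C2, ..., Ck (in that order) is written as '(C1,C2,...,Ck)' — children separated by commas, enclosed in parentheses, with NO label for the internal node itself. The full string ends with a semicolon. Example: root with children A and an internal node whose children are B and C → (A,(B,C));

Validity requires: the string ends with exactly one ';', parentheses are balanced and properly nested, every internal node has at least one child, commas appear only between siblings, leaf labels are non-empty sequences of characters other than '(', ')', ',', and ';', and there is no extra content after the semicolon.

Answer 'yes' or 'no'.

Input: (P,N,Q,S),(H,B));
Paren balance: 2 '(' vs 3 ')' MISMATCH
Ends with single ';': True
Full parse: FAILS (extra content after tree at pos 9)
Valid: False

Answer: no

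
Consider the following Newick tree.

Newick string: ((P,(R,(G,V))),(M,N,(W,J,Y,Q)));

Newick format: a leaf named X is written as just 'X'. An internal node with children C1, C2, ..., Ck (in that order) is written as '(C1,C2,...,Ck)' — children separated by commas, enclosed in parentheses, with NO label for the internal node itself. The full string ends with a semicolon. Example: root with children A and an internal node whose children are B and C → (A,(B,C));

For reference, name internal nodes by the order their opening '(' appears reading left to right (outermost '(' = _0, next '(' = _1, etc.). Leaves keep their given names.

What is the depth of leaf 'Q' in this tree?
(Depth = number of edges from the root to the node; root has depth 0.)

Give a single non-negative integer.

Answer: 3

Derivation:
Newick: ((P,(R,(G,V))),(M,N,(W,J,Y,Q)));
Naming internals by '(' encounter order: outermost '(' = _0, next = _1, ...
Query node: Q
Path from root: _0 -> _4 -> _5 -> Q
Depth of Q: 3 (number of edges from root)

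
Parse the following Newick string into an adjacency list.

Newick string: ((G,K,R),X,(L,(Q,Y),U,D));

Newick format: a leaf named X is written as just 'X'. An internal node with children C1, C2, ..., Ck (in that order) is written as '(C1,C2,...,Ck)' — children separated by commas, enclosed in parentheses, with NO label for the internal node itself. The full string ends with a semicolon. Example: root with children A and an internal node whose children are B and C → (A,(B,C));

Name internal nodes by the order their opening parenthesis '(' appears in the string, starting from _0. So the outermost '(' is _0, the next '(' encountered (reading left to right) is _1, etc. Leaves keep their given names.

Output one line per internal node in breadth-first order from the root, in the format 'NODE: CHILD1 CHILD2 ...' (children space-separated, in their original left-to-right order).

Answer: _0: _1 X _2
_1: G K R
_2: L _3 U D
_3: Q Y

Derivation:
Input: ((G,K,R),X,(L,(Q,Y),U,D));
Scanning left-to-right, naming '(' by encounter order:
  pos 0: '(' -> open internal node _0 (depth 1)
  pos 1: '(' -> open internal node _1 (depth 2)
  pos 7: ')' -> close internal node _1 (now at depth 1)
  pos 11: '(' -> open internal node _2 (depth 2)
  pos 14: '(' -> open internal node _3 (depth 3)
  pos 18: ')' -> close internal node _3 (now at depth 2)
  pos 23: ')' -> close internal node _2 (now at depth 1)
  pos 24: ')' -> close internal node _0 (now at depth 0)
Total internal nodes: 4
BFS adjacency from root:
  _0: _1 X _2
  _1: G K R
  _2: L _3 U D
  _3: Q Y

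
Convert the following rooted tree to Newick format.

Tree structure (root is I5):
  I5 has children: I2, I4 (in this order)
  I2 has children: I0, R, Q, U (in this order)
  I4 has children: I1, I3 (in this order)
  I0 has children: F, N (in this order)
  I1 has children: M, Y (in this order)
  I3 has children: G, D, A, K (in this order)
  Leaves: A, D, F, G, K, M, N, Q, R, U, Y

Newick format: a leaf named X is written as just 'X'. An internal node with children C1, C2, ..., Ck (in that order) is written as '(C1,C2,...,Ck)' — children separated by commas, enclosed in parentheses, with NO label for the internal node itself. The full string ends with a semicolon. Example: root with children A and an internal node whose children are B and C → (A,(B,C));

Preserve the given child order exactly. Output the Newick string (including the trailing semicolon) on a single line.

internal I5 with children ['I2', 'I4']
  internal I2 with children ['I0', 'R', 'Q', 'U']
    internal I0 with children ['F', 'N']
      leaf 'F' → 'F'
      leaf 'N' → 'N'
    → '(F,N)'
    leaf 'R' → 'R'
    leaf 'Q' → 'Q'
    leaf 'U' → 'U'
  → '((F,N),R,Q,U)'
  internal I4 with children ['I1', 'I3']
    internal I1 with children ['M', 'Y']
      leaf 'M' → 'M'
      leaf 'Y' → 'Y'
    → '(M,Y)'
    internal I3 with children ['G', 'D', 'A', 'K']
      leaf 'G' → 'G'
      leaf 'D' → 'D'
      leaf 'A' → 'A'
      leaf 'K' → 'K'
    → '(G,D,A,K)'
  → '((M,Y),(G,D,A,K))'
→ '(((F,N),R,Q,U),((M,Y),(G,D,A,K)))'
Final: (((F,N),R,Q,U),((M,Y),(G,D,A,K)));

Answer: (((F,N),R,Q,U),((M,Y),(G,D,A,K)));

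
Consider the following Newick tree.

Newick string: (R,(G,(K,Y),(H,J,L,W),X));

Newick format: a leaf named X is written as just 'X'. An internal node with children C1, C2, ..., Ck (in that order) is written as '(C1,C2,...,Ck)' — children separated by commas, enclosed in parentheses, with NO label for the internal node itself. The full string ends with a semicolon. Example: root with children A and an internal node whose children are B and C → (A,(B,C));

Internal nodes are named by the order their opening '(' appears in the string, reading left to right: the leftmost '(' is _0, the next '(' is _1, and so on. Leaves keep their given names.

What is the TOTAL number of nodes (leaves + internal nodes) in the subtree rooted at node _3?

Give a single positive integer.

Answer: 5

Derivation:
Newick: (R,(G,(K,Y),(H,J,L,W),X));
Locate _3: it is the '(' at position 12 (the 4th '(' reading left to right).
Query: subtree rooted at _3
_3: subtree_size = 1 + 4
  H: subtree_size = 1 + 0
  J: subtree_size = 1 + 0
  L: subtree_size = 1 + 0
  W: subtree_size = 1 + 0
Total subtree size of _3: 5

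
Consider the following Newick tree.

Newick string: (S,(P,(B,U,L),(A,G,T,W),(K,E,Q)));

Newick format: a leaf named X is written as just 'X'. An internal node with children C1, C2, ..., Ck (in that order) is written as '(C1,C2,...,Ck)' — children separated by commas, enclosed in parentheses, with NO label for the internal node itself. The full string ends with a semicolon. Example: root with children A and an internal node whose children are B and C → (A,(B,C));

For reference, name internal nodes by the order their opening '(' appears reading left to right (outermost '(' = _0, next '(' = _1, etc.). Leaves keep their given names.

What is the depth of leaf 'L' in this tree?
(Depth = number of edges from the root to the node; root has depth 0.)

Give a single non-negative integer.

Newick: (S,(P,(B,U,L),(A,G,T,W),(K,E,Q)));
Naming internals by '(' encounter order: outermost '(' = _0, next = _1, ...
Query node: L
Path from root: _0 -> _1 -> _2 -> L
Depth of L: 3 (number of edges from root)

Answer: 3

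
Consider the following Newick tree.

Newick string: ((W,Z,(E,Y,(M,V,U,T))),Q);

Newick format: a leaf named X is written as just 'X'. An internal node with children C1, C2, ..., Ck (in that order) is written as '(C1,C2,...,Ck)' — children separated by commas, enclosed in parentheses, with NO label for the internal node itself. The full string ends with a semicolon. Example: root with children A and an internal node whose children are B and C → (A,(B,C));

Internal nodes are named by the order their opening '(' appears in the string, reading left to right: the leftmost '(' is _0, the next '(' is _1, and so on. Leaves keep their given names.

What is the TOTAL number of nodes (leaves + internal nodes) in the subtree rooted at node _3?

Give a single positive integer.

Newick: ((W,Z,(E,Y,(M,V,U,T))),Q);
Locate _3: it is the '(' at position 11 (the 4th '(' reading left to right).
Query: subtree rooted at _3
_3: subtree_size = 1 + 4
  M: subtree_size = 1 + 0
  V: subtree_size = 1 + 0
  U: subtree_size = 1 + 0
  T: subtree_size = 1 + 0
Total subtree size of _3: 5

Answer: 5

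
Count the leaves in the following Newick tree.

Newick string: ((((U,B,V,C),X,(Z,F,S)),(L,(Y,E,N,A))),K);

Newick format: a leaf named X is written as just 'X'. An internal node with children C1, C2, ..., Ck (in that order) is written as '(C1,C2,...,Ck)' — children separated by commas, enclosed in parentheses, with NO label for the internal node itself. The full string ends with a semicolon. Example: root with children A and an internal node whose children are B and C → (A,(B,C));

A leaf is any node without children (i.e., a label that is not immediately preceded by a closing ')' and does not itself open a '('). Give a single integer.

Answer: 14

Derivation:
Newick: ((((U,B,V,C),X,(Z,F,S)),(L,(Y,E,N,A))),K);
Scan left-to-right; a leaf is any maximal label run not followed by '(':
  pos 4: leaf 'U' → count = 1
  pos 6: leaf 'B' → count = 2
  pos 8: leaf 'V' → count = 3
  pos 10: leaf 'C' → count = 4
  pos 13: leaf 'X' → count = 5
  pos 16: leaf 'Z' → count = 6
  pos 18: leaf 'F' → count = 7
  pos 20: leaf 'S' → count = 8
  pos 25: leaf 'L' → count = 9
  pos 28: leaf 'Y' → count = 10
  pos 30: leaf 'E' → count = 11
  pos 32: leaf 'N' → count = 12
  pos 34: leaf 'A' → count = 13
  pos 39: leaf 'K' → count = 14
Total leaves: 14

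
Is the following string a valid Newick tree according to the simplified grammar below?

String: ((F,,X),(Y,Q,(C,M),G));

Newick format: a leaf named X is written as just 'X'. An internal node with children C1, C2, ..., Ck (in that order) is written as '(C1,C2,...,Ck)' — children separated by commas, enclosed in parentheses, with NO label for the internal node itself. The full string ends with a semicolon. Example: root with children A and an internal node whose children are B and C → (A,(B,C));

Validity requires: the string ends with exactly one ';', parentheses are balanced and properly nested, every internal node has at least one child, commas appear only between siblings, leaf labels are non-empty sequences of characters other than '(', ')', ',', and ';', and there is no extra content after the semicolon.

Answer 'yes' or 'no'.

Input: ((F,,X),(Y,Q,(C,M),G));
Paren balance: 4 '(' vs 4 ')' OK
Ends with single ';': True
Full parse: FAILS (empty leaf label at pos 4)
Valid: False

Answer: no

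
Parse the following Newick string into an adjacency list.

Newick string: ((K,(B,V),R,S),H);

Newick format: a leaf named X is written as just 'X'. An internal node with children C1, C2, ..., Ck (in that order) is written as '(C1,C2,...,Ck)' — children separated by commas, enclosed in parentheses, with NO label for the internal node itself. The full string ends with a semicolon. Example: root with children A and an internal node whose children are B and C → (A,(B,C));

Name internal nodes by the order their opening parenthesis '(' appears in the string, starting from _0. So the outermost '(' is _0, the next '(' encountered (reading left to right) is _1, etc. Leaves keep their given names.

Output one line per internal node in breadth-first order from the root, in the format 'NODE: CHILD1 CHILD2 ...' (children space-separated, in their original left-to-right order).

Answer: _0: _1 H
_1: K _2 R S
_2: B V

Derivation:
Input: ((K,(B,V),R,S),H);
Scanning left-to-right, naming '(' by encounter order:
  pos 0: '(' -> open internal node _0 (depth 1)
  pos 1: '(' -> open internal node _1 (depth 2)
  pos 4: '(' -> open internal node _2 (depth 3)
  pos 8: ')' -> close internal node _2 (now at depth 2)
  pos 13: ')' -> close internal node _1 (now at depth 1)
  pos 16: ')' -> close internal node _0 (now at depth 0)
Total internal nodes: 3
BFS adjacency from root:
  _0: _1 H
  _1: K _2 R S
  _2: B V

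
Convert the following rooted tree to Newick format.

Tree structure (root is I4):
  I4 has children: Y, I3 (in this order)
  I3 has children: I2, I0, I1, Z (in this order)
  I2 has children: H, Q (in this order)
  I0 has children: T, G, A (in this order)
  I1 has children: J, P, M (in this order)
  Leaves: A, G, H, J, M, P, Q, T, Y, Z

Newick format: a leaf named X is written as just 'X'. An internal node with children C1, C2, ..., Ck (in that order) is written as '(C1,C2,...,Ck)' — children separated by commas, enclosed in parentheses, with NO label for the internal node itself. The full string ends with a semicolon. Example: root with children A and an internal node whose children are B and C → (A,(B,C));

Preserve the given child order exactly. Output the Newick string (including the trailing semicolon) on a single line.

Answer: (Y,((H,Q),(T,G,A),(J,P,M),Z));

Derivation:
internal I4 with children ['Y', 'I3']
  leaf 'Y' → 'Y'
  internal I3 with children ['I2', 'I0', 'I1', 'Z']
    internal I2 with children ['H', 'Q']
      leaf 'H' → 'H'
      leaf 'Q' → 'Q'
    → '(H,Q)'
    internal I0 with children ['T', 'G', 'A']
      leaf 'T' → 'T'
      leaf 'G' → 'G'
      leaf 'A' → 'A'
    → '(T,G,A)'
    internal I1 with children ['J', 'P', 'M']
      leaf 'J' → 'J'
      leaf 'P' → 'P'
      leaf 'M' → 'M'
    → '(J,P,M)'
    leaf 'Z' → 'Z'
  → '((H,Q),(T,G,A),(J,P,M),Z)'
→ '(Y,((H,Q),(T,G,A),(J,P,M),Z))'
Final: (Y,((H,Q),(T,G,A),(J,P,M),Z));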